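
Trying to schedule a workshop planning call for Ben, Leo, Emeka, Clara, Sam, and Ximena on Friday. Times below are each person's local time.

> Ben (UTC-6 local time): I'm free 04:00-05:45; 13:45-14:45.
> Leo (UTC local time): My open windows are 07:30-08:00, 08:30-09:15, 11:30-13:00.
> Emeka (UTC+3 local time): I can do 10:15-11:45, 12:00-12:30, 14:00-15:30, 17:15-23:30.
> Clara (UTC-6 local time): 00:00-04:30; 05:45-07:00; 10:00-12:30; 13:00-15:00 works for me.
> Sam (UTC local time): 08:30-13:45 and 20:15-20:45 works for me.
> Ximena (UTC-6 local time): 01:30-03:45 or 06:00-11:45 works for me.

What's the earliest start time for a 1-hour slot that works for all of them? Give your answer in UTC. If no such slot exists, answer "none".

none

Ben in UTC: 10:00-11:45, 19:45-20:45 (add 6h to convert from UTC-6).
Leo in UTC: 07:30-08:00, 08:30-09:15, 11:30-13:00.
Emeka in UTC: 07:15-08:45, 09:00-09:30, 11:00-12:30, 14:15-20:30 (subtract 3h to convert from UTC+3).
Clara in UTC: 06:00-10:30, 11:45-13:00, 16:00-18:30, 19:00-21:00 (add 6h to convert from UTC-6).
Sam in UTC: 08:30-13:45, 20:15-20:45.
Ximena in UTC: 07:30-09:45, 12:00-17:45 (add 6h to convert from UTC-6).
Ben ∩ Leo: 11:30-11:45.
Ben ∩ Leo ∩ Emeka: 11:30-11:45.
Ben ∩ Leo ∩ Emeka ∩ Clara: ∅.
Ben ∩ Leo ∩ Emeka ∩ Clara ∩ Sam: ∅.
Ben ∩ Leo ∩ Emeka ∩ Clara ∩ Sam ∩ Ximena: ∅.
There is no time when everyone is free.
No common window is at least 60 minutes long.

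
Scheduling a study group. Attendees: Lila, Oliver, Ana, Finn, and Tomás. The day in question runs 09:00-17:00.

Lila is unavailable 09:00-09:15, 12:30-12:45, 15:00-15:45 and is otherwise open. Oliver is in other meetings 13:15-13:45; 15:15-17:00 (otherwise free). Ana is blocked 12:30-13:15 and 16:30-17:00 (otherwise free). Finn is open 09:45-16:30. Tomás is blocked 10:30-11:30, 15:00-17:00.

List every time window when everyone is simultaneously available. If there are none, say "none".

Lila free: 09:15-12:30, 12:45-15:00, 15:45-17:00 (invert busy blocks within the working day).
Oliver free: 09:00-13:15, 13:45-15:15 (invert busy blocks within the working day).
Ana free: 09:00-12:30, 13:15-16:30 (invert busy blocks within the working day).
Finn free: 09:45-16:30.
Tomás free: 09:00-10:30, 11:30-15:00 (invert busy blocks within the working day).
Lila ∩ Oliver: 09:15-12:30, 12:45-13:15, 13:45-15:00.
Lila ∩ Oliver ∩ Ana: 09:15-12:30, 13:45-15:00.
Lila ∩ Oliver ∩ Ana ∩ Finn: 09:45-12:30, 13:45-15:00.
Lila ∩ Oliver ∩ Ana ∩ Finn ∩ Tomás: 09:45-10:30, 11:30-12:30, 13:45-15:00.
Those are the intersection windows.

09:45-10:30, 11:30-12:30, 13:45-15:00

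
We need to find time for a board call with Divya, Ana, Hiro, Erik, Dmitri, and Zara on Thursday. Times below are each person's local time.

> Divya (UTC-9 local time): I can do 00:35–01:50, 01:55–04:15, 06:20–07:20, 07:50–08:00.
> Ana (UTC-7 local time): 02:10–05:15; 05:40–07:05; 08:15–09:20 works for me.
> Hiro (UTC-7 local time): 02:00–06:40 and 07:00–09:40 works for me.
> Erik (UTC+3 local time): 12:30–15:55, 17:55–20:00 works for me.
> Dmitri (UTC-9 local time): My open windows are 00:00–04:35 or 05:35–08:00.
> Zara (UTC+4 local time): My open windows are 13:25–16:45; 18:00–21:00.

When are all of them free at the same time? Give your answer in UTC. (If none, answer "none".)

09:35-10:50, 10:55-12:15, 12:40-12:45, 15:20-16:20

Divya in UTC: 09:35-10:50, 10:55-13:15, 15:20-16:20, 16:50-17:00 (add 9h to convert from UTC-9).
Ana in UTC: 09:10-12:15, 12:40-14:05, 15:15-16:20 (add 7h to convert from UTC-7).
Hiro in UTC: 09:00-13:40, 14:00-16:40 (add 7h to convert from UTC-7).
Erik in UTC: 09:30-12:55, 14:55-17:00 (subtract 3h to convert from UTC+3).
Dmitri in UTC: 09:00-13:35, 14:35-17:00 (add 9h to convert from UTC-9).
Zara in UTC: 09:25-12:45, 14:00-17:00 (subtract 4h to convert from UTC+4).
Divya ∩ Ana: 09:35-10:50, 10:55-12:15, 12:40-13:15, 15:20-16:20.
Divya ∩ Ana ∩ Hiro: 09:35-10:50, 10:55-12:15, 12:40-13:15, 15:20-16:20.
Divya ∩ Ana ∩ Hiro ∩ Erik: 09:35-10:50, 10:55-12:15, 12:40-12:55, 15:20-16:20.
Divya ∩ Ana ∩ Hiro ∩ Erik ∩ Dmitri: 09:35-10:50, 10:55-12:15, 12:40-12:55, 15:20-16:20.
Divya ∩ Ana ∩ Hiro ∩ Erik ∩ Dmitri ∩ Zara: 09:35-10:50, 10:55-12:15, 12:40-12:45, 15:20-16:20.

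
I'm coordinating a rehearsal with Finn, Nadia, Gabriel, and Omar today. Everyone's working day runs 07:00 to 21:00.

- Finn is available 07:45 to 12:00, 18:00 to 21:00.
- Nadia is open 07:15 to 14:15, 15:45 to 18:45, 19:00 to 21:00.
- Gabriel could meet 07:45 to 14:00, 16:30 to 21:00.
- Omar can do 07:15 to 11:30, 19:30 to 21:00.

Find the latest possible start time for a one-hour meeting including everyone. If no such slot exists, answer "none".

Finn ∩ Nadia: 07:45-12:00, 18:00-18:45, 19:00-21:00.
Finn ∩ Nadia ∩ Gabriel: 07:45-12:00, 18:00-18:45, 19:00-21:00.
Finn ∩ Nadia ∩ Gabriel ∩ Omar: 07:45-11:30, 19:30-21:00.
The last common window of at least 60 minutes is 19:30-21:00; a 60-minute meeting can start as late as 20:00 and still end by 21:00.

20:00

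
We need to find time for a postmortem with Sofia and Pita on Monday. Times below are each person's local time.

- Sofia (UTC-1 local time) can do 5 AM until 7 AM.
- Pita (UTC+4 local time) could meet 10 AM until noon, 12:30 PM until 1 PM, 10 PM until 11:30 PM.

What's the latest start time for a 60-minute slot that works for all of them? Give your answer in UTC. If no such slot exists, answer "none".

Sofia in UTC: 06:00-08:00 (add 1h to convert from UTC-1).
Pita in UTC: 06:00-08:00, 08:30-09:00, 18:00-19:30 (subtract 4h to convert from UTC+4).
Sofia ∩ Pita: 06:00-08:00.
The last common window of at least 60 minutes is 06:00-08:00; a 60-minute meeting can start as late as 07:00 and still end by 08:00.

07:00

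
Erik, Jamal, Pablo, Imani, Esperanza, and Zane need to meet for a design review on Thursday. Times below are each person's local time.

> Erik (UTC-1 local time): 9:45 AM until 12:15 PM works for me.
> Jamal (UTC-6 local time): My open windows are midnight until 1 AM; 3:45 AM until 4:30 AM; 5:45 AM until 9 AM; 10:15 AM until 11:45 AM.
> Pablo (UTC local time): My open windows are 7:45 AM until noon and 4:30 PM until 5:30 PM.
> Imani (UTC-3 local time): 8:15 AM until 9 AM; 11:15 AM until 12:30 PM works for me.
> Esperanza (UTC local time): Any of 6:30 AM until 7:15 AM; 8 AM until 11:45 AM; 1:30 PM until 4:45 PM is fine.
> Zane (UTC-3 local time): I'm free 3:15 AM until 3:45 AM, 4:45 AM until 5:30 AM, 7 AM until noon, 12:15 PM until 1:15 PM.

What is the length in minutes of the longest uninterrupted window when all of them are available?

0

Erik in UTC: 10:45-13:15 (add 1h to convert from UTC-1).
Jamal in UTC: 06:00-07:00, 09:45-10:30, 11:45-15:00, 16:15-17:45 (add 6h to convert from UTC-6).
Pablo in UTC: 07:45-12:00, 16:30-17:30.
Imani in UTC: 11:15-12:00, 14:15-15:30 (add 3h to convert from UTC-3).
Esperanza in UTC: 06:30-07:15, 08:00-11:45, 13:30-16:45.
Zane in UTC: 06:15-06:45, 07:45-08:30, 10:00-15:00, 15:15-16:15 (add 3h to convert from UTC-3).
Erik ∩ Jamal: 11:45-13:15.
Erik ∩ Jamal ∩ Pablo: 11:45-12:00.
Erik ∩ Jamal ∩ Pablo ∩ Imani: 11:45-12:00.
Erik ∩ Jamal ∩ Pablo ∩ Imani ∩ Esperanza: ∅.
Erik ∩ Jamal ∩ Pablo ∩ Imani ∩ Esperanza ∩ Zane: ∅.
There is no time when everyone is free.
No common window exists, so the longest block is 0 minutes.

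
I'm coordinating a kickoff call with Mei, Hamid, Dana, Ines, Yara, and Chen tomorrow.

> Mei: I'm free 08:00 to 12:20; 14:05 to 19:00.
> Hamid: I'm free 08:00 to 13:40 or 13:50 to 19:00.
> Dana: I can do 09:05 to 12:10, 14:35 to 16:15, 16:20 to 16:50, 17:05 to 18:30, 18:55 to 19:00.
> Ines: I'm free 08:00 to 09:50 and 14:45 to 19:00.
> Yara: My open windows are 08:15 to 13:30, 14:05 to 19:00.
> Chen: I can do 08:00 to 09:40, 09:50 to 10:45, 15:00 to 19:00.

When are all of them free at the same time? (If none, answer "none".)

Mei ∩ Hamid: 08:00-12:20, 14:05-19:00.
Mei ∩ Hamid ∩ Dana: 09:05-12:10, 14:35-16:15, 16:20-16:50, 17:05-18:30, 18:55-19:00.
Mei ∩ Hamid ∩ Dana ∩ Ines: 09:05-09:50, 14:45-16:15, 16:20-16:50, 17:05-18:30, 18:55-19:00.
Mei ∩ Hamid ∩ Dana ∩ Ines ∩ Yara: 09:05-09:50, 14:45-16:15, 16:20-16:50, 17:05-18:30, 18:55-19:00.
Mei ∩ Hamid ∩ Dana ∩ Ines ∩ Yara ∩ Chen: 09:05-09:40, 15:00-16:15, 16:20-16:50, 17:05-18:30, 18:55-19:00.

09:05-09:40, 15:00-16:15, 16:20-16:50, 17:05-18:30, 18:55-19:00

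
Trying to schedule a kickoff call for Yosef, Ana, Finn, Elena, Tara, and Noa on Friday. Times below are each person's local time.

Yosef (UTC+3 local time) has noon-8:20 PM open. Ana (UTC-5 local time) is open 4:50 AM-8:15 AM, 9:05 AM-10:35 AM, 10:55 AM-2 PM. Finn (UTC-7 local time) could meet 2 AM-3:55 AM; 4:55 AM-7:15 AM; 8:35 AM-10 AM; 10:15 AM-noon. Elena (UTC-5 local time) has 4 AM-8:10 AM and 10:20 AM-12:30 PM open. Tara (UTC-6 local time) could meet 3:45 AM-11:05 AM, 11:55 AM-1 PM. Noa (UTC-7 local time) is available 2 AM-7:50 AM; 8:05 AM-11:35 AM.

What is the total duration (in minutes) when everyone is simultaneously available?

205

Yosef in UTC: 09:00-17:20 (subtract 3h to convert from UTC+3).
Ana in UTC: 09:50-13:15, 14:05-15:35, 15:55-19:00 (add 5h to convert from UTC-5).
Finn in UTC: 09:00-10:55, 11:55-14:15, 15:35-17:00, 17:15-19:00 (add 7h to convert from UTC-7).
Elena in UTC: 09:00-13:10, 15:20-17:30 (add 5h to convert from UTC-5).
Tara in UTC: 09:45-17:05, 17:55-19:00 (add 6h to convert from UTC-6).
Noa in UTC: 09:00-14:50, 15:05-18:35 (add 7h to convert from UTC-7).
Yosef ∩ Ana: 09:50-13:15, 14:05-15:35, 15:55-17:20.
Yosef ∩ Ana ∩ Finn: 09:50-10:55, 11:55-13:15, 14:05-14:15, 15:55-17:00, 17:15-17:20.
Yosef ∩ Ana ∩ Finn ∩ Elena: 09:50-10:55, 11:55-13:10, 15:55-17:00, 17:15-17:20.
Yosef ∩ Ana ∩ Finn ∩ Elena ∩ Tara: 09:50-10:55, 11:55-13:10, 15:55-17:00.
Yosef ∩ Ana ∩ Finn ∩ Elena ∩ Tara ∩ Noa: 09:50-10:55, 11:55-13:10, 15:55-17:00.
Summing the common windows: 65 + 75 + 65 = 205 minutes.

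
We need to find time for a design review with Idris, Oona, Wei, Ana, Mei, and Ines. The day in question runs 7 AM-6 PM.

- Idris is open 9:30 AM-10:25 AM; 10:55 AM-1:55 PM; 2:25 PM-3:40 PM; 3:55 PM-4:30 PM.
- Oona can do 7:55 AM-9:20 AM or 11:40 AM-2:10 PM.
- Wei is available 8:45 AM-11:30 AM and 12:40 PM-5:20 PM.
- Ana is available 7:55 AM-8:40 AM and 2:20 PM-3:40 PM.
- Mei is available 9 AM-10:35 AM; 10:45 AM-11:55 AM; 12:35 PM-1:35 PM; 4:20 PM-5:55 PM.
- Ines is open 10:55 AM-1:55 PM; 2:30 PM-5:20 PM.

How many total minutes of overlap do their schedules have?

Idris ∩ Oona: 11:40-13:55.
Idris ∩ Oona ∩ Wei: 12:40-13:55.
Idris ∩ Oona ∩ Wei ∩ Ana: ∅.
Idris ∩ Oona ∩ Wei ∩ Ana ∩ Mei: ∅.
Idris ∩ Oona ∩ Wei ∩ Ana ∩ Mei ∩ Ines: ∅.
There is no time when everyone is free.
There is no common window, so the total is 0 minutes.

0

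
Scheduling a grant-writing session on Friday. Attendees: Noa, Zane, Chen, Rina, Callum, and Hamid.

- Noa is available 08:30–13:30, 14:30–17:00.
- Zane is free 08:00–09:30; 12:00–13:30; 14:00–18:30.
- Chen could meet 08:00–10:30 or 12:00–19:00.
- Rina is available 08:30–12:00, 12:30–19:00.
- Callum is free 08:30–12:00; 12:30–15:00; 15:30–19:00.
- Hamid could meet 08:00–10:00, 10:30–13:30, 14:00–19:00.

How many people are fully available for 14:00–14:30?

5

Zane, Chen, Rina, Callum, and Hamid can make the full 14:00-14:30 slot — that's 5.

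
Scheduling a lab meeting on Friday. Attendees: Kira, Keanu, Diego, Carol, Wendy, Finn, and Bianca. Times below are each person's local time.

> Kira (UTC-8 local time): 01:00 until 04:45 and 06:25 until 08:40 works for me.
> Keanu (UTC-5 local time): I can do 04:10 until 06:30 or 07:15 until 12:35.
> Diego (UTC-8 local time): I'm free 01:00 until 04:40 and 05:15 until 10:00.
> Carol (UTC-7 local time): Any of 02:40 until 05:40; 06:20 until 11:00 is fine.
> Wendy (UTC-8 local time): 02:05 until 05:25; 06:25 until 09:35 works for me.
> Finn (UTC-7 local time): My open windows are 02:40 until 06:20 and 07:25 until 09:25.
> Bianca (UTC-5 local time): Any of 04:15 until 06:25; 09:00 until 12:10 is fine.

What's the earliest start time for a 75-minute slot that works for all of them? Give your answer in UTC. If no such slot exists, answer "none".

10:05

Kira in UTC: 09:00-12:45, 14:25-16:40 (add 8h to convert from UTC-8).
Keanu in UTC: 09:10-11:30, 12:15-17:35 (add 5h to convert from UTC-5).
Diego in UTC: 09:00-12:40, 13:15-18:00 (add 8h to convert from UTC-8).
Carol in UTC: 09:40-12:40, 13:20-18:00 (add 7h to convert from UTC-7).
Wendy in UTC: 10:05-13:25, 14:25-17:35 (add 8h to convert from UTC-8).
Finn in UTC: 09:40-13:20, 14:25-16:25 (add 7h to convert from UTC-7).
Bianca in UTC: 09:15-11:25, 14:00-17:10 (add 5h to convert from UTC-5).
Kira ∩ Keanu: 09:10-11:30, 12:15-12:45, 14:25-16:40.
Kira ∩ Keanu ∩ Diego: 09:10-11:30, 12:15-12:40, 14:25-16:40.
Kira ∩ Keanu ∩ Diego ∩ Carol: 09:40-11:30, 12:15-12:40, 14:25-16:40.
Kira ∩ Keanu ∩ Diego ∩ Carol ∩ Wendy: 10:05-11:30, 12:15-12:40, 14:25-16:40.
Kira ∩ Keanu ∩ Diego ∩ Carol ∩ Wendy ∩ Finn: 10:05-11:30, 12:15-12:40, 14:25-16:25.
Kira ∩ Keanu ∩ Diego ∩ Carol ∩ Wendy ∩ Finn ∩ Bianca: 10:05-11:25, 14:25-16:25.
The first common window of at least 75 minutes is 10:05-11:25, so the earliest start is 10:05.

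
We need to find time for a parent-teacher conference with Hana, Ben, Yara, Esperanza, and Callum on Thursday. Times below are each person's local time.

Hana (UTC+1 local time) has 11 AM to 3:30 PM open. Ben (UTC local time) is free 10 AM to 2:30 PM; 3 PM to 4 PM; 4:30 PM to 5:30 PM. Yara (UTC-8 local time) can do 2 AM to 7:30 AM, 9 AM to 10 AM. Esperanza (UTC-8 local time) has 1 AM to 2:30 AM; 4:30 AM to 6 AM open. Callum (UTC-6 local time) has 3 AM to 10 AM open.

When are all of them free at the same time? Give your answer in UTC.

Hana in UTC: 10:00-14:30 (subtract 1h to convert from UTC+1).
Ben in UTC: 10:00-14:30, 15:00-16:00, 16:30-17:30.
Yara in UTC: 10:00-15:30, 17:00-18:00 (add 8h to convert from UTC-8).
Esperanza in UTC: 09:00-10:30, 12:30-14:00 (add 8h to convert from UTC-8).
Callum in UTC: 09:00-16:00 (add 6h to convert from UTC-6).
Hana ∩ Ben: 10:00-14:30.
Hana ∩ Ben ∩ Yara: 10:00-14:30.
Hana ∩ Ben ∩ Yara ∩ Esperanza: 10:00-10:30, 12:30-14:00.
Hana ∩ Ben ∩ Yara ∩ Esperanza ∩ Callum: 10:00-10:30, 12:30-14:00.
So the common availability across everyone is 10:00-10:30, 12:30-14:00.

10:00-10:30, 12:30-14:00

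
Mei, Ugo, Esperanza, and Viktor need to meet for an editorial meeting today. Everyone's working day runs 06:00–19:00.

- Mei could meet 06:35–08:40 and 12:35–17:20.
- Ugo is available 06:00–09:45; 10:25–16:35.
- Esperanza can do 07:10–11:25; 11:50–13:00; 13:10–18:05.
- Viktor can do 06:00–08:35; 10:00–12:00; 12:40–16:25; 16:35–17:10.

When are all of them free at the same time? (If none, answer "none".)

Mei ∩ Ugo: 06:35-08:40, 12:35-16:35.
Mei ∩ Ugo ∩ Esperanza: 07:10-08:40, 12:35-13:00, 13:10-16:35.
Mei ∩ Ugo ∩ Esperanza ∩ Viktor: 07:10-08:35, 12:40-13:00, 13:10-16:25.

07:10-08:35, 12:40-13:00, 13:10-16:25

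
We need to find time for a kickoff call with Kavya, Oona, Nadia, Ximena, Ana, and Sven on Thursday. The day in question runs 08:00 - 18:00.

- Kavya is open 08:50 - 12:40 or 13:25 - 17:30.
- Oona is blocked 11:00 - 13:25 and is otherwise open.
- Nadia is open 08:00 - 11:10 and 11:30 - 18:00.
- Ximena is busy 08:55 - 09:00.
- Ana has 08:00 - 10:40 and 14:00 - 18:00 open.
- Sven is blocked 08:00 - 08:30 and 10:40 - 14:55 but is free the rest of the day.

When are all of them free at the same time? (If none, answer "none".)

Kavya free: 08:50-12:40, 13:25-17:30.
Oona free: 08:00-11:00, 13:25-18:00 (invert busy blocks within the working day).
Nadia free: 08:00-11:10, 11:30-18:00.
Ximena free: 08:00-08:55, 09:00-18:00 (invert busy blocks within the working day).
Ana free: 08:00-10:40, 14:00-18:00.
Sven free: 08:30-10:40, 14:55-18:00 (invert busy blocks within the working day).
Kavya ∩ Oona: 08:50-11:00, 13:25-17:30.
Kavya ∩ Oona ∩ Nadia: 08:50-11:00, 13:25-17:30.
Kavya ∩ Oona ∩ Nadia ∩ Ximena: 08:50-08:55, 09:00-11:00, 13:25-17:30.
Kavya ∩ Oona ∩ Nadia ∩ Ximena ∩ Ana: 08:50-08:55, 09:00-10:40, 14:00-17:30.
Kavya ∩ Oona ∩ Nadia ∩ Ximena ∩ Ana ∩ Sven: 08:50-08:55, 09:00-10:40, 14:55-17:30.
So the common availability across everyone is 08:50-08:55, 09:00-10:40, 14:55-17:30.

08:50-08:55, 09:00-10:40, 14:55-17:30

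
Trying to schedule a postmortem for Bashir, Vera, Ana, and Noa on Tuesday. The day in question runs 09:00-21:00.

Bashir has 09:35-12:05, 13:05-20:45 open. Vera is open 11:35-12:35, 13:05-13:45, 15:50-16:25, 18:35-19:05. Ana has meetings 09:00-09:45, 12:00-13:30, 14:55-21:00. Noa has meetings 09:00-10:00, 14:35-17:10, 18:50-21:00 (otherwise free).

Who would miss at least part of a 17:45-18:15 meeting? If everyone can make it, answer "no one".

Bashir free: 09:35-12:05, 13:05-20:45.
Vera free: 11:35-12:35, 13:05-13:45, 15:50-16:25, 18:35-19:05.
Ana free: 09:45-12:00, 13:30-14:55 (invert busy blocks within the working day).
Noa free: 10:00-14:35, 17:10-18:50 (invert busy blocks within the working day).
Bashir: free for 17:45-18:15. Vera: not fully free for 17:45-18:15. Ana: not fully free for 17:45-18:15. Noa: free for 17:45-18:15.

Ana, Vera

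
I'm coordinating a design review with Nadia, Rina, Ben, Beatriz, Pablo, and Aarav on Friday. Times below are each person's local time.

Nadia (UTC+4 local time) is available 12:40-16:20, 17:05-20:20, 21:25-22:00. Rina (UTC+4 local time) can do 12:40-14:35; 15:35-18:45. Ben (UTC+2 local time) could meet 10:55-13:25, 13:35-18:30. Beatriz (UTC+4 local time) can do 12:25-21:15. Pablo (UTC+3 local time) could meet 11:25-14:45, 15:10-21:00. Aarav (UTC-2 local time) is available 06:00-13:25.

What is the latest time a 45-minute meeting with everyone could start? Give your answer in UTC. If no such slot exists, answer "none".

Nadia in UTC: 08:40-12:20, 13:05-16:20, 17:25-18:00 (subtract 4h to convert from UTC+4).
Rina in UTC: 08:40-10:35, 11:35-14:45 (subtract 4h to convert from UTC+4).
Ben in UTC: 08:55-11:25, 11:35-16:30 (subtract 2h to convert from UTC+2).
Beatriz in UTC: 08:25-17:15 (subtract 4h to convert from UTC+4).
Pablo in UTC: 08:25-11:45, 12:10-18:00 (subtract 3h to convert from UTC+3).
Aarav in UTC: 08:00-15:25 (add 2h to convert from UTC-2).
Nadia ∩ Rina: 08:40-10:35, 11:35-12:20, 13:05-14:45.
Nadia ∩ Rina ∩ Ben: 08:55-10:35, 11:35-12:20, 13:05-14:45.
Nadia ∩ Rina ∩ Ben ∩ Beatriz: 08:55-10:35, 11:35-12:20, 13:05-14:45.
Nadia ∩ Rina ∩ Ben ∩ Beatriz ∩ Pablo: 08:55-10:35, 11:35-11:45, 12:10-12:20, 13:05-14:45.
Nadia ∩ Rina ∩ Ben ∩ Beatriz ∩ Pablo ∩ Aarav: 08:55-10:35, 11:35-11:45, 12:10-12:20, 13:05-14:45.
Those are the intersection windows.
The last common window of at least 45 minutes is 13:05-14:45; a 45-minute meeting can start as late as 14:00 and still end by 14:45.

14:00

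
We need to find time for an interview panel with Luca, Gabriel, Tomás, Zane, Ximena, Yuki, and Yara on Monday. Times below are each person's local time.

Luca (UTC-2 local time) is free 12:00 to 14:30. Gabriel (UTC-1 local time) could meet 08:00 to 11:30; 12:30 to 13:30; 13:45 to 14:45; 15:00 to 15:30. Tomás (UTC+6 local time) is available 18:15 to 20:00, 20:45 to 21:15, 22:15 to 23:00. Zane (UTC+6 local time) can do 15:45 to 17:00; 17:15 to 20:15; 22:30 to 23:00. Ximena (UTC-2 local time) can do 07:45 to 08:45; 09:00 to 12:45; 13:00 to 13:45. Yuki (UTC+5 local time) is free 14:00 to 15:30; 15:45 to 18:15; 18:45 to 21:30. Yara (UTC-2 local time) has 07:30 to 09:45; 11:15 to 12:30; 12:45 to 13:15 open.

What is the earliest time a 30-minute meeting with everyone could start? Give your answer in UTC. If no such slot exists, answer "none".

Luca in UTC: 14:00-16:30 (add 2h to convert from UTC-2).
Gabriel in UTC: 09:00-12:30, 13:30-14:30, 14:45-15:45, 16:00-16:30 (add 1h to convert from UTC-1).
Tomás in UTC: 12:15-14:00, 14:45-15:15, 16:15-17:00 (subtract 6h to convert from UTC+6).
Zane in UTC: 09:45-11:00, 11:15-14:15, 16:30-17:00 (subtract 6h to convert from UTC+6).
Ximena in UTC: 09:45-10:45, 11:00-14:45, 15:00-15:45 (add 2h to convert from UTC-2).
Yuki in UTC: 09:00-10:30, 10:45-13:15, 13:45-16:30 (subtract 5h to convert from UTC+5).
Yara in UTC: 09:30-11:45, 13:15-14:30, 14:45-15:15 (add 2h to convert from UTC-2).
Luca ∩ Gabriel: 14:00-14:30, 14:45-15:45, 16:00-16:30.
Luca ∩ Gabriel ∩ Tomás: 14:45-15:15, 16:15-16:30.
Luca ∩ Gabriel ∩ Tomás ∩ Zane: ∅.
Luca ∩ Gabriel ∩ Tomás ∩ Zane ∩ Ximena: ∅.
Luca ∩ Gabriel ∩ Tomás ∩ Zane ∩ Ximena ∩ Yuki: ∅.
Luca ∩ Gabriel ∩ Tomás ∩ Zane ∩ Ximena ∩ Yuki ∩ Yara: ∅.
There is no time when everyone is free.
No common window is at least 30 minutes long.

none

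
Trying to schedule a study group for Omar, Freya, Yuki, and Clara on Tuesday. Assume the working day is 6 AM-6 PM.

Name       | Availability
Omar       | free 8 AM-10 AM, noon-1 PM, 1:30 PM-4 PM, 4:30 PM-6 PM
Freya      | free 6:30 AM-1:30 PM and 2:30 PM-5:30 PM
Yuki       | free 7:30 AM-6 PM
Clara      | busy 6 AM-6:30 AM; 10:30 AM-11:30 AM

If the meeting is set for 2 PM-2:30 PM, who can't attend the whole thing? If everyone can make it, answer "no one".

Omar free: 08:00-10:00, 12:00-13:00, 13:30-16:00, 16:30-18:00.
Freya free: 06:30-13:30, 14:30-17:30.
Yuki free: 07:30-18:00.
Clara free: 06:30-10:30, 11:30-18:00 (invert busy blocks within the working day).
Omar: free for 14:00-14:30. Freya: not fully free for 14:00-14:30. Yuki: free for 14:00-14:30. Clara: free for 14:00-14:30.

Freya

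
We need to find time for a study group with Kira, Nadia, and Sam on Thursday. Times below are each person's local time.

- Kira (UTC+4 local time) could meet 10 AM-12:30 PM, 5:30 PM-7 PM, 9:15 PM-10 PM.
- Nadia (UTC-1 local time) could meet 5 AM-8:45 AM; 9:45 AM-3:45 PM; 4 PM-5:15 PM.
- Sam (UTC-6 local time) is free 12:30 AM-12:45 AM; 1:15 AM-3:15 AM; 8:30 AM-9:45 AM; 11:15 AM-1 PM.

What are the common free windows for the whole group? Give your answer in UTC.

Kira in UTC: 06:00-08:30, 13:30-15:00, 17:15-18:00 (subtract 4h to convert from UTC+4).
Nadia in UTC: 06:00-09:45, 10:45-16:45, 17:00-18:15 (add 1h to convert from UTC-1).
Sam in UTC: 06:30-06:45, 07:15-09:15, 14:30-15:45, 17:15-19:00 (add 6h to convert from UTC-6).
Kira ∩ Nadia: 06:00-08:30, 13:30-15:00, 17:15-18:00.
Kira ∩ Nadia ∩ Sam: 06:30-06:45, 07:15-08:30, 14:30-15:00, 17:15-18:00.

06:30-06:45, 07:15-08:30, 14:30-15:00, 17:15-18:00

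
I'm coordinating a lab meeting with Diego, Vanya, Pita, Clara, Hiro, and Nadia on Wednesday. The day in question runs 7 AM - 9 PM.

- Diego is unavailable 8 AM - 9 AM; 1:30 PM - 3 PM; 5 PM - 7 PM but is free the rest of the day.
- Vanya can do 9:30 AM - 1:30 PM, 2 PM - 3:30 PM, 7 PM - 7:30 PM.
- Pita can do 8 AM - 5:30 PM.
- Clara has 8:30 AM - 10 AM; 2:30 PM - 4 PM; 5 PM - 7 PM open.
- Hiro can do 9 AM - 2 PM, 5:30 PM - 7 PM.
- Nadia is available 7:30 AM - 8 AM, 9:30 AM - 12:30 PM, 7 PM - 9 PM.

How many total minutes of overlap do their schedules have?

Diego free: 07:00-08:00, 09:00-13:30, 15:00-17:00, 19:00-21:00 (invert busy blocks within the working day).
Vanya free: 09:30-13:30, 14:00-15:30, 19:00-19:30.
Pita free: 08:00-17:30.
Clara free: 08:30-10:00, 14:30-16:00, 17:00-19:00.
Hiro free: 09:00-14:00, 17:30-19:00.
Nadia free: 07:30-08:00, 09:30-12:30, 19:00-21:00.
Diego ∩ Vanya: 09:30-13:30, 15:00-15:30, 19:00-19:30.
Diego ∩ Vanya ∩ Pita: 09:30-13:30, 15:00-15:30.
Diego ∩ Vanya ∩ Pita ∩ Clara: 09:30-10:00, 15:00-15:30.
Diego ∩ Vanya ∩ Pita ∩ Clara ∩ Hiro: 09:30-10:00.
Diego ∩ Vanya ∩ Pita ∩ Clara ∩ Hiro ∩ Nadia: 09:30-10:00.
So the common availability across everyone is 09:30-10:00.
That's a single block of 30 minutes.

30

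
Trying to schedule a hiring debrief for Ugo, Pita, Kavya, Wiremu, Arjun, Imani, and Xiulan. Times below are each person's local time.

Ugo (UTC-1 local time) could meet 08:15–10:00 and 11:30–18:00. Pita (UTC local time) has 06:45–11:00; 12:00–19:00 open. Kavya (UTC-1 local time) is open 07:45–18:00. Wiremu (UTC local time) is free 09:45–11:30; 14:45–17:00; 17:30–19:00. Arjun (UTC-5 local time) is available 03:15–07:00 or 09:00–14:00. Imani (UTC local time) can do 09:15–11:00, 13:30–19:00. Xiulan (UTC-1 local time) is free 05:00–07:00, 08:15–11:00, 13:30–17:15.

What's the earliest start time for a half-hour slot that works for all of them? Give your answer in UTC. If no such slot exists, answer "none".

09:45

Ugo in UTC: 09:15-11:00, 12:30-19:00 (add 1h to convert from UTC-1).
Pita in UTC: 06:45-11:00, 12:00-19:00.
Kavya in UTC: 08:45-19:00 (add 1h to convert from UTC-1).
Wiremu in UTC: 09:45-11:30, 14:45-17:00, 17:30-19:00.
Arjun in UTC: 08:15-12:00, 14:00-19:00 (add 5h to convert from UTC-5).
Imani in UTC: 09:15-11:00, 13:30-19:00.
Xiulan in UTC: 06:00-08:00, 09:15-12:00, 14:30-18:15 (add 1h to convert from UTC-1).
Ugo ∩ Pita: 09:15-11:00, 12:30-19:00.
Ugo ∩ Pita ∩ Kavya: 09:15-11:00, 12:30-19:00.
Ugo ∩ Pita ∩ Kavya ∩ Wiremu: 09:45-11:00, 14:45-17:00, 17:30-19:00.
Ugo ∩ Pita ∩ Kavya ∩ Wiremu ∩ Arjun: 09:45-11:00, 14:45-17:00, 17:30-19:00.
Ugo ∩ Pita ∩ Kavya ∩ Wiremu ∩ Arjun ∩ Imani: 09:45-11:00, 14:45-17:00, 17:30-19:00.
Ugo ∩ Pita ∩ Kavya ∩ Wiremu ∩ Arjun ∩ Imani ∩ Xiulan: 09:45-11:00, 14:45-17:00, 17:30-18:15.
The first common window of at least 30 minutes is 09:45-11:00, so the earliest start is 09:45.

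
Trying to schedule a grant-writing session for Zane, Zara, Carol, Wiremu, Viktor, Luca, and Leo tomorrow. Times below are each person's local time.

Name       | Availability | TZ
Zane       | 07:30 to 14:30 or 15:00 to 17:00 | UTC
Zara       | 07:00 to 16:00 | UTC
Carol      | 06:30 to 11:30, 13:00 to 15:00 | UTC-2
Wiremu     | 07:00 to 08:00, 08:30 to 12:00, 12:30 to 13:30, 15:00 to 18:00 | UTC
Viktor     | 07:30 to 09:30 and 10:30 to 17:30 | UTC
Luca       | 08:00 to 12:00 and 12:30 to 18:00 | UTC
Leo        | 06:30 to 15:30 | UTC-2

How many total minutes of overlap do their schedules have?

Zane in UTC: 07:30-14:30, 15:00-17:00.
Zara in UTC: 07:00-16:00.
Carol in UTC: 08:30-13:30, 15:00-17:00 (add 2h to convert from UTC-2).
Wiremu in UTC: 07:00-08:00, 08:30-12:00, 12:30-13:30, 15:00-18:00.
Viktor in UTC: 07:30-09:30, 10:30-17:30.
Luca in UTC: 08:00-12:00, 12:30-18:00.
Leo in UTC: 08:30-17:30 (add 2h to convert from UTC-2).
Zane ∩ Zara: 07:30-14:30, 15:00-16:00.
Zane ∩ Zara ∩ Carol: 08:30-13:30, 15:00-16:00.
Zane ∩ Zara ∩ Carol ∩ Wiremu: 08:30-12:00, 12:30-13:30, 15:00-16:00.
Zane ∩ Zara ∩ Carol ∩ Wiremu ∩ Viktor: 08:30-09:30, 10:30-12:00, 12:30-13:30, 15:00-16:00.
Zane ∩ Zara ∩ Carol ∩ Wiremu ∩ Viktor ∩ Luca: 08:30-09:30, 10:30-12:00, 12:30-13:30, 15:00-16:00.
Zane ∩ Zara ∩ Carol ∩ Wiremu ∩ Viktor ∩ Luca ∩ Leo: 08:30-09:30, 10:30-12:00, 12:30-13:30, 15:00-16:00.
Summing the common windows: 60 + 90 + 60 + 60 = 270 minutes.

270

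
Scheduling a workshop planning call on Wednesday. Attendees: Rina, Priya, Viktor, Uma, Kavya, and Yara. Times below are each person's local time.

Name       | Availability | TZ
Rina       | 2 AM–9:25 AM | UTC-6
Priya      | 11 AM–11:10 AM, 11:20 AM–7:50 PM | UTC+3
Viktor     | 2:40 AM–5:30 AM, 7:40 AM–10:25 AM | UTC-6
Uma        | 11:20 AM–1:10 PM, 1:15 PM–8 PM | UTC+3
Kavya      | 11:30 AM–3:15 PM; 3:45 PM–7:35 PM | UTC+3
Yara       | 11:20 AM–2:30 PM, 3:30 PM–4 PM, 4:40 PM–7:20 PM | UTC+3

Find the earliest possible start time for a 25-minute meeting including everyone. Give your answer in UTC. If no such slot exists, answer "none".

Rina in UTC: 08:00-15:25 (add 6h to convert from UTC-6).
Priya in UTC: 08:00-08:10, 08:20-16:50 (subtract 3h to convert from UTC+3).
Viktor in UTC: 08:40-11:30, 13:40-16:25 (add 6h to convert from UTC-6).
Uma in UTC: 08:20-10:10, 10:15-17:00 (subtract 3h to convert from UTC+3).
Kavya in UTC: 08:30-12:15, 12:45-16:35 (subtract 3h to convert from UTC+3).
Yara in UTC: 08:20-11:30, 12:30-13:00, 13:40-16:20 (subtract 3h to convert from UTC+3).
Rina ∩ Priya: 08:00-08:10, 08:20-15:25.
Rina ∩ Priya ∩ Viktor: 08:40-11:30, 13:40-15:25.
Rina ∩ Priya ∩ Viktor ∩ Uma: 08:40-10:10, 10:15-11:30, 13:40-15:25.
Rina ∩ Priya ∩ Viktor ∩ Uma ∩ Kavya: 08:40-10:10, 10:15-11:30, 13:40-15:25.
Rina ∩ Priya ∩ Viktor ∩ Uma ∩ Kavya ∩ Yara: 08:40-10:10, 10:15-11:30, 13:40-15:25.
The first common window of at least 25 minutes is 08:40-10:10, so the earliest start is 08:40.

08:40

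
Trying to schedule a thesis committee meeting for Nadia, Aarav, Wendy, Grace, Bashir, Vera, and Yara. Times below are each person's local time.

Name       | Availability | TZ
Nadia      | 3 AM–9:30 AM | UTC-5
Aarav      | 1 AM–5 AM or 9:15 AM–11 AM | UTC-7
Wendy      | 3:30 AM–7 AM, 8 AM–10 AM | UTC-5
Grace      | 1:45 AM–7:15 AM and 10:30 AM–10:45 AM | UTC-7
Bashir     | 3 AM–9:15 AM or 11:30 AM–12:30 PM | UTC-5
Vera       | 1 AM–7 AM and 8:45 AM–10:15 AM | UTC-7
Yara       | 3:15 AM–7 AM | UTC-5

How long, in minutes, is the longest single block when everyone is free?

195

Nadia in UTC: 08:00-14:30 (add 5h to convert from UTC-5).
Aarav in UTC: 08:00-12:00, 16:15-18:00 (add 7h to convert from UTC-7).
Wendy in UTC: 08:30-12:00, 13:00-15:00 (add 5h to convert from UTC-5).
Grace in UTC: 08:45-14:15, 17:30-17:45 (add 7h to convert from UTC-7).
Bashir in UTC: 08:00-14:15, 16:30-17:30 (add 5h to convert from UTC-5).
Vera in UTC: 08:00-14:00, 15:45-17:15 (add 7h to convert from UTC-7).
Yara in UTC: 08:15-12:00 (add 5h to convert from UTC-5).
Nadia ∩ Aarav: 08:00-12:00.
Nadia ∩ Aarav ∩ Wendy: 08:30-12:00.
Nadia ∩ Aarav ∩ Wendy ∩ Grace: 08:45-12:00.
Nadia ∩ Aarav ∩ Wendy ∩ Grace ∩ Bashir: 08:45-12:00.
Nadia ∩ Aarav ∩ Wendy ∩ Grace ∩ Bashir ∩ Vera: 08:45-12:00.
Nadia ∩ Aarav ∩ Wendy ∩ Grace ∩ Bashir ∩ Vera ∩ Yara: 08:45-12:00.
The longest is 08:45-12:00 at 195 minutes.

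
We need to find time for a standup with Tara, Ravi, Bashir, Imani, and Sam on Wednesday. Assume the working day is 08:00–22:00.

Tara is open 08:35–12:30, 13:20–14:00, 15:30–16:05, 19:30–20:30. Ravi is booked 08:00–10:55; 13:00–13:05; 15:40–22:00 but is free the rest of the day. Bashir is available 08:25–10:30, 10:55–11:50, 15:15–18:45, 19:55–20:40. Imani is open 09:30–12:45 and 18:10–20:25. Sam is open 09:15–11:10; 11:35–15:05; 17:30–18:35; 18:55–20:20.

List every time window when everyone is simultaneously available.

Tara free: 08:35-12:30, 13:20-14:00, 15:30-16:05, 19:30-20:30.
Ravi free: 10:55-13:00, 13:05-15:40 (invert busy blocks within the working day).
Bashir free: 08:25-10:30, 10:55-11:50, 15:15-18:45, 19:55-20:40.
Imani free: 09:30-12:45, 18:10-20:25.
Sam free: 09:15-11:10, 11:35-15:05, 17:30-18:35, 18:55-20:20.
Tara ∩ Ravi: 10:55-12:30, 13:20-14:00, 15:30-15:40.
Tara ∩ Ravi ∩ Bashir: 10:55-11:50, 15:30-15:40.
Tara ∩ Ravi ∩ Bashir ∩ Imani: 10:55-11:50.
Tara ∩ Ravi ∩ Bashir ∩ Imani ∩ Sam: 10:55-11:10, 11:35-11:50.
So the common availability across everyone is 10:55-11:10, 11:35-11:50.

10:55-11:10, 11:35-11:50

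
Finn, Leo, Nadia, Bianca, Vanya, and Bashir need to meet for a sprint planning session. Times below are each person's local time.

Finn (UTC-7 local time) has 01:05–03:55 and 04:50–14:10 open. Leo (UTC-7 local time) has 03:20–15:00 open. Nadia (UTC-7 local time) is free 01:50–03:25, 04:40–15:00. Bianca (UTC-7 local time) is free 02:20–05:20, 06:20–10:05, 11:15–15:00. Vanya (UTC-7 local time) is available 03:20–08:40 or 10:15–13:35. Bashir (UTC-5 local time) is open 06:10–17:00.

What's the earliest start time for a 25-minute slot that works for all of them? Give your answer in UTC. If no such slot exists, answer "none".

Finn in UTC: 08:05-10:55, 11:50-21:10 (add 7h to convert from UTC-7).
Leo in UTC: 10:20-22:00 (add 7h to convert from UTC-7).
Nadia in UTC: 08:50-10:25, 11:40-22:00 (add 7h to convert from UTC-7).
Bianca in UTC: 09:20-12:20, 13:20-17:05, 18:15-22:00 (add 7h to convert from UTC-7).
Vanya in UTC: 10:20-15:40, 17:15-20:35 (add 7h to convert from UTC-7).
Bashir in UTC: 11:10-22:00 (add 5h to convert from UTC-5).
Finn ∩ Leo: 10:20-10:55, 11:50-21:10.
Finn ∩ Leo ∩ Nadia: 10:20-10:25, 11:50-21:10.
Finn ∩ Leo ∩ Nadia ∩ Bianca: 10:20-10:25, 11:50-12:20, 13:20-17:05, 18:15-21:10.
Finn ∩ Leo ∩ Nadia ∩ Bianca ∩ Vanya: 10:20-10:25, 11:50-12:20, 13:20-15:40, 18:15-20:35.
Finn ∩ Leo ∩ Nadia ∩ Bianca ∩ Vanya ∩ Bashir: 11:50-12:20, 13:20-15:40, 18:15-20:35.
Those are the intersection windows.
The first common window of at least 25 minutes is 11:50-12:20, so the earliest start is 11:50.

11:50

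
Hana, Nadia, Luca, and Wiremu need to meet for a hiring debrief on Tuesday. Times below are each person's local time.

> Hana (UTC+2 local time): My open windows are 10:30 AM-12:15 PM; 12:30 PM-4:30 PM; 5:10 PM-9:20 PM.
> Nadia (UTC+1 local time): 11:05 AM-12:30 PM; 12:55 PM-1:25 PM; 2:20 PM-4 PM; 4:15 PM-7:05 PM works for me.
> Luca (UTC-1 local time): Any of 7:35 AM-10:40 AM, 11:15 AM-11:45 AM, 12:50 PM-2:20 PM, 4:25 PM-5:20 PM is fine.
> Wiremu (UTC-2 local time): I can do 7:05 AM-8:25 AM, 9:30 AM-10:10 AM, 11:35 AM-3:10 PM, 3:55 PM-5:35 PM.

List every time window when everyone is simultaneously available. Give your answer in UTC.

10:05-10:15, 13:50-14:30, 15:15-15:20, 17:55-18:05

Hana in UTC: 08:30-10:15, 10:30-14:30, 15:10-19:20 (subtract 2h to convert from UTC+2).
Nadia in UTC: 10:05-11:30, 11:55-12:25, 13:20-15:00, 15:15-18:05 (subtract 1h to convert from UTC+1).
Luca in UTC: 08:35-11:40, 12:15-12:45, 13:50-15:20, 17:25-18:20 (add 1h to convert from UTC-1).
Wiremu in UTC: 09:05-10:25, 11:30-12:10, 13:35-17:10, 17:55-19:35 (add 2h to convert from UTC-2).
Hana ∩ Nadia: 10:05-10:15, 10:30-11:30, 11:55-12:25, 13:20-14:30, 15:15-18:05.
Hana ∩ Nadia ∩ Luca: 10:05-10:15, 10:30-11:30, 12:15-12:25, 13:50-14:30, 15:15-15:20, 17:25-18:05.
Hana ∩ Nadia ∩ Luca ∩ Wiremu: 10:05-10:15, 13:50-14:30, 15:15-15:20, 17:55-18:05.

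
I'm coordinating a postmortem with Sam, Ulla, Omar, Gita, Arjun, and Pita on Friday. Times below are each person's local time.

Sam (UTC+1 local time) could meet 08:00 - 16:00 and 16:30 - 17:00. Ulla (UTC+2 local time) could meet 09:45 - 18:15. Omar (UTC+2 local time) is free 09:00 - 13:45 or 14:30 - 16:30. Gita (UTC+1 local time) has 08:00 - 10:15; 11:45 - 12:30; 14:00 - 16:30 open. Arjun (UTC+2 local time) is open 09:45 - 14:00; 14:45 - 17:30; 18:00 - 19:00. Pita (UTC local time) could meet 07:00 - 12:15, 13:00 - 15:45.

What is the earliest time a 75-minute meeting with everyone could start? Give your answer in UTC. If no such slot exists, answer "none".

07:45

Sam in UTC: 07:00-15:00, 15:30-16:00 (subtract 1h to convert from UTC+1).
Ulla in UTC: 07:45-16:15 (subtract 2h to convert from UTC+2).
Omar in UTC: 07:00-11:45, 12:30-14:30 (subtract 2h to convert from UTC+2).
Gita in UTC: 07:00-09:15, 10:45-11:30, 13:00-15:30 (subtract 1h to convert from UTC+1).
Arjun in UTC: 07:45-12:00, 12:45-15:30, 16:00-17:00 (subtract 2h to convert from UTC+2).
Pita in UTC: 07:00-12:15, 13:00-15:45.
Sam ∩ Ulla: 07:45-15:00, 15:30-16:00.
Sam ∩ Ulla ∩ Omar: 07:45-11:45, 12:30-14:30.
Sam ∩ Ulla ∩ Omar ∩ Gita: 07:45-09:15, 10:45-11:30, 13:00-14:30.
Sam ∩ Ulla ∩ Omar ∩ Gita ∩ Arjun: 07:45-09:15, 10:45-11:30, 13:00-14:30.
Sam ∩ Ulla ∩ Omar ∩ Gita ∩ Arjun ∩ Pita: 07:45-09:15, 10:45-11:30, 13:00-14:30.
So the common availability across everyone is 07:45-09:15, 10:45-11:30, 13:00-14:30.
The first common window of at least 75 minutes is 07:45-09:15, so the earliest start is 07:45.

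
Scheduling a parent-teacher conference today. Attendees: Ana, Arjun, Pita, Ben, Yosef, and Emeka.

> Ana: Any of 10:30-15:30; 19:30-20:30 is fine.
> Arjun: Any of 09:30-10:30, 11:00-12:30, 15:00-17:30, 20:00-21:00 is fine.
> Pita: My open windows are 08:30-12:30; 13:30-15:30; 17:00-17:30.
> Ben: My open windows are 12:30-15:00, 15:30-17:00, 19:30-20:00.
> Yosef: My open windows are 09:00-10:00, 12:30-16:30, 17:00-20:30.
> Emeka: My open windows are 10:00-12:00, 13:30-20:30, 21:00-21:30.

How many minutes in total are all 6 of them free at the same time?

0

Ana ∩ Arjun: 11:00-12:30, 15:00-15:30, 20:00-20:30.
Ana ∩ Arjun ∩ Pita: 11:00-12:30, 15:00-15:30.
Ana ∩ Arjun ∩ Pita ∩ Ben: ∅.
Ana ∩ Arjun ∩ Pita ∩ Ben ∩ Yosef: ∅.
Ana ∩ Arjun ∩ Pita ∩ Ben ∩ Yosef ∩ Emeka: ∅.
There is no time when everyone is free.
There is no common window, so the total is 0 minutes.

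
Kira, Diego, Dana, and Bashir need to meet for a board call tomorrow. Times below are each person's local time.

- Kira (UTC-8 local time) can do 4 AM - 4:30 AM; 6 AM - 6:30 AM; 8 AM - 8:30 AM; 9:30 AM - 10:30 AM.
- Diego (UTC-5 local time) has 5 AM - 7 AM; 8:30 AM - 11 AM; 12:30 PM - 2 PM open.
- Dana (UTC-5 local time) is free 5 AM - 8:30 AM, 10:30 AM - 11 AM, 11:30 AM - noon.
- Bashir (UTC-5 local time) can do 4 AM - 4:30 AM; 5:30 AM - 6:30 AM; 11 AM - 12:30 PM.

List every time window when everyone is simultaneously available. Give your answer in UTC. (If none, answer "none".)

Kira in UTC: 12:00-12:30, 14:00-14:30, 16:00-16:30, 17:30-18:30 (add 8h to convert from UTC-8).
Diego in UTC: 10:00-12:00, 13:30-16:00, 17:30-19:00 (add 5h to convert from UTC-5).
Dana in UTC: 10:00-13:30, 15:30-16:00, 16:30-17:00 (add 5h to convert from UTC-5).
Bashir in UTC: 09:00-09:30, 10:30-11:30, 16:00-17:30 (add 5h to convert from UTC-5).
Kira ∩ Diego: 14:00-14:30, 17:30-18:30.
Kira ∩ Diego ∩ Dana: ∅.
Kira ∩ Diego ∩ Dana ∩ Bashir: ∅.
There is no time when everyone is free.

none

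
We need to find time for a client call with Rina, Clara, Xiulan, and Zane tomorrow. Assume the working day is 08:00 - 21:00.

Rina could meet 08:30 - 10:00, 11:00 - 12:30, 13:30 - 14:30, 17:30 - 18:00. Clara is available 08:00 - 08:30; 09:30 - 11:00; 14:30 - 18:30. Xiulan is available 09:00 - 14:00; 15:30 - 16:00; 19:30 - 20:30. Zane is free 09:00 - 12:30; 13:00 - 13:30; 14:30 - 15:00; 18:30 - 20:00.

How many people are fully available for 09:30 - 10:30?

Clara, Xiulan, and Zane can make the full 09:30-10:30 slot — that's 3.

3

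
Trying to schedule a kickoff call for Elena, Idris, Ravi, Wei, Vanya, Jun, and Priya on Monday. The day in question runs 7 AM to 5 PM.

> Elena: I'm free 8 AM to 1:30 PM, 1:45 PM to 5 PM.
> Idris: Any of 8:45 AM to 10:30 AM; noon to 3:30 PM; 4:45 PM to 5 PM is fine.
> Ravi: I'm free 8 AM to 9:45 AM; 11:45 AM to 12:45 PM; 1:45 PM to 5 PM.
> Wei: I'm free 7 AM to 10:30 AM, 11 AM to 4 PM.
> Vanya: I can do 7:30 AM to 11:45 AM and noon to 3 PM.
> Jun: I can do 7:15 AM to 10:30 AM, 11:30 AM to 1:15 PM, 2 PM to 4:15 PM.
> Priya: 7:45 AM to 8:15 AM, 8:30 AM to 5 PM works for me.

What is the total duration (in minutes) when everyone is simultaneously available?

Elena ∩ Idris: 08:45-10:30, 12:00-13:30, 13:45-15:30, 16:45-17:00.
Elena ∩ Idris ∩ Ravi: 08:45-09:45, 12:00-12:45, 13:45-15:30, 16:45-17:00.
Elena ∩ Idris ∩ Ravi ∩ Wei: 08:45-09:45, 12:00-12:45, 13:45-15:30.
Elena ∩ Idris ∩ Ravi ∩ Wei ∩ Vanya: 08:45-09:45, 12:00-12:45, 13:45-15:00.
Elena ∩ Idris ∩ Ravi ∩ Wei ∩ Vanya ∩ Jun: 08:45-09:45, 12:00-12:45, 14:00-15:00.
Elena ∩ Idris ∩ Ravi ∩ Wei ∩ Vanya ∩ Jun ∩ Priya: 08:45-09:45, 12:00-12:45, 14:00-15:00.
So the common availability across everyone is 08:45-09:45, 12:00-12:45, 14:00-15:00.
Summing the common windows: 60 + 45 + 60 = 165 minutes.

165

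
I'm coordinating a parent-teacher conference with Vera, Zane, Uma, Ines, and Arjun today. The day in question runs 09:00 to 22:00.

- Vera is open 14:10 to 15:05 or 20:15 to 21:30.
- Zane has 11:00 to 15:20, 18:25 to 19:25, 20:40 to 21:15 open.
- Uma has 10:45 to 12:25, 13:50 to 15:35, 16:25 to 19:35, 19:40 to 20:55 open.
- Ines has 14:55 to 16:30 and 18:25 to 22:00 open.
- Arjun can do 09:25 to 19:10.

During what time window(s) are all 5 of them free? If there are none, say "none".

Vera ∩ Zane: 14:10-15:05, 20:40-21:15.
Vera ∩ Zane ∩ Uma: 14:10-15:05, 20:40-20:55.
Vera ∩ Zane ∩ Uma ∩ Ines: 14:55-15:05, 20:40-20:55.
Vera ∩ Zane ∩ Uma ∩ Ines ∩ Arjun: 14:55-15:05.
So the common availability across everyone is 14:55-15:05.

14:55-15:05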